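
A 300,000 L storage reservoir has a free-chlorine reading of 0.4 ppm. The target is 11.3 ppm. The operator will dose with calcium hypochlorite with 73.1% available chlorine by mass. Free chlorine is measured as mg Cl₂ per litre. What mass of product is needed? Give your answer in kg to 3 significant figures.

Chlorine deficit: 11.3 − 0.4 = 10.9 ppm = 10.9 mg/L as Cl₂.
Cl₂ equivalent needed: 10.9 mg/L × 300,000 L = 3,270,000 mg = 3270 g.
Product at 73.1% available chlorine: 3270 / 0.731 = 4473 g.

4.47 kg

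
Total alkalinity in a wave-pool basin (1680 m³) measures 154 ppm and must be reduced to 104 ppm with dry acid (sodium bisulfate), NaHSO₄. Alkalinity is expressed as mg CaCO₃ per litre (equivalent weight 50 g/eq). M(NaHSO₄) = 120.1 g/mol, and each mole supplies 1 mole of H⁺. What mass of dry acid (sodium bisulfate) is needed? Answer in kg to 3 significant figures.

202 kg

Volume: 1680 m³ = 1,680,000 L.
Alkalinity to neutralize: (154 − 104) = 50 mg/L as CaCO₃ × 1,680,000 L = 84,000 g as CaCO₃.
Equivalents of H⁺ required: 84,000 ÷ 50 g/eq = 1680 eq = 1680 mol NaHSO₄.
Mass of NaHSO₄: 1680 × 120.1 = 201,800 g.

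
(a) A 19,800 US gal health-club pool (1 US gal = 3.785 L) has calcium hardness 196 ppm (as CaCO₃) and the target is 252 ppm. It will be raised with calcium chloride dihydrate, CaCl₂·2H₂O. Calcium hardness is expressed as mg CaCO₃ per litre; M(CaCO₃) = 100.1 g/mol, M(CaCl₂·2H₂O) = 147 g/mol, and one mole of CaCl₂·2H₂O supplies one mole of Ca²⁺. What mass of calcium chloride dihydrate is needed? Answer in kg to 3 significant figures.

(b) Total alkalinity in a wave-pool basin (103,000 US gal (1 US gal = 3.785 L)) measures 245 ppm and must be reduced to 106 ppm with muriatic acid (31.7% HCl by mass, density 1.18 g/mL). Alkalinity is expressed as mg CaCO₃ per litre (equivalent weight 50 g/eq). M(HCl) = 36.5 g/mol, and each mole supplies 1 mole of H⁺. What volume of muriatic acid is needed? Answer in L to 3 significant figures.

(a) Volume: 19,800 US gal × 3.785 L/gal = 74,943 L.
(a) Hardness to add: (252 − 196) = 56 mg/L as CaCO₃ × 74,943 L = 4197 g as CaCO₃.
(a) Moles of Ca²⁺ (1 mol Ca²⁺ ≡ 1 mol CaCO₃): 4197 / 100.1 g/mol = 41.93 mol.
(a) Mass of CaCl₂·2H₂O: 41.93 × 147 = 6163 g.

(b) Volume: 103,000 US gal × 3.785 L/gal = 389,855 L.
(b) Alkalinity to neutralize: (245 − 106) = 139 mg/L as CaCO₃ × 389,855 L = 54,190 g as CaCO₃.
(b) Equivalents of H⁺ required: 54,190 ÷ 50 g/eq = 1084 eq = 1084 mol HCl.
(b) Mass of HCl: 1084 × 36.5 = 39,560 g.
(b) Mass of 31.7% solution: 39,560 / 0.317 = 124,800 g.
(b) Volume: 124,800 g ÷ 1.18 g/mL = 105,800 mL.

(a) 6.16 kg; (b) 106 L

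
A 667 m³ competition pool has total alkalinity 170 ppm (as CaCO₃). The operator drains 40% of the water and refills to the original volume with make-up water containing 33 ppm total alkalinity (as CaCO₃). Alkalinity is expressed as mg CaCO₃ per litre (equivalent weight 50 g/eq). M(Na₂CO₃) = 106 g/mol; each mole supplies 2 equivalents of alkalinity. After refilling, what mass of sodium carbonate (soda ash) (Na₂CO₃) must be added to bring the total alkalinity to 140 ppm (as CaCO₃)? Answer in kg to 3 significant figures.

Volume: 667 m³ = 667,000 L.
After draining 40% and refilling: 170 × 0.60 + 33 × 0.40 = 115.2 ppm.
Deficit to target: 140 − 115.2 = 24.8 mg/L.
As CaCO₃: 24.8 mg/L × 667,000 L = 16,540 g; ÷ 50 g/eq ÷ 2 = 165.4 mol Na₂CO₃.
Mass: 165.4 × 106 = 17,530 g.

17.5 kg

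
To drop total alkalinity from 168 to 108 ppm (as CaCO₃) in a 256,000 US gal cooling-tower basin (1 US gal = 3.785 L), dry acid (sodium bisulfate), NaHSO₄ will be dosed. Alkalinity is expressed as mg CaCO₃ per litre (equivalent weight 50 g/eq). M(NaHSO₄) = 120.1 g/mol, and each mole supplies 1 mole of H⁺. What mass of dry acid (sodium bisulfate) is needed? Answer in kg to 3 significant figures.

Volume: 256,000 US gal × 3.785 L/gal = 968,960 L.
Alkalinity to neutralize: (168 − 108) = 60 mg/L as CaCO₃ × 968,960 L = 58,140 g as CaCO₃.
Equivalents of H⁺ required: 58,140 ÷ 50 g/eq = 1163 eq = 1163 mol NaHSO₄.
Mass of NaHSO₄: 1163 × 120.1 = 139,600 g.

140 kg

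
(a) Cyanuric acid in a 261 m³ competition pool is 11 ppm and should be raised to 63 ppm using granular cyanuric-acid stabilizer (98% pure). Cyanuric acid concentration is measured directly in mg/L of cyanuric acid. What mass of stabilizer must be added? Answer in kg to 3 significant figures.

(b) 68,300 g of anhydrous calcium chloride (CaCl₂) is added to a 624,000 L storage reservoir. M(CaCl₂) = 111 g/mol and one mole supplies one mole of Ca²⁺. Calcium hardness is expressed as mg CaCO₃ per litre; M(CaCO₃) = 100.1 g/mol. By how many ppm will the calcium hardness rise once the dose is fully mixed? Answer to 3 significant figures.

(a) Volume: 261 m³ = 261,000 L.
(a) CYA to add: (63 − 11) = 52 mg/L × 261,000 L = 13,570 g cyanuric acid.
(a) At 98% purity: 13,570 / 0.98 = 13,850 g product.

(b) Moles of Ca²⁺: 68,300 g ÷ 111 g/mol = 615.3 mol.
(b) As CaCO₃: 615.3 mol × 100.1 g/mol = 61,590 g.
(b) Rise: 61,590 g / 624,000 L × 1000 = 98.71 mg/L.

(a) 13.8 kg; (b) 98.7 ppm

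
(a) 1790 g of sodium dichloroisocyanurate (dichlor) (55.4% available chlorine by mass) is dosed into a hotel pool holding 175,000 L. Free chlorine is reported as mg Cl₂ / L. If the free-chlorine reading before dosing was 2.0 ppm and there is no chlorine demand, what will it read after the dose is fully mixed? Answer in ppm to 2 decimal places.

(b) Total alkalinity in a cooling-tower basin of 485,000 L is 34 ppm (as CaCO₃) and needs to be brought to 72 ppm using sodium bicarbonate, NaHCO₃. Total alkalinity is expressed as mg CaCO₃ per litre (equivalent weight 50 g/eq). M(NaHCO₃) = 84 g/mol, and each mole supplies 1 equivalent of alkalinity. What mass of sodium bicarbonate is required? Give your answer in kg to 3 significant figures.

(a) 7.67 ppm; (b) 31.0 kg

(a) Available chlorine delivered: 1790 g × 0.554 = 991.7 g as Cl₂.
(a) Concentration rise: 991.7 g / 175,000 L = 5.667 mg/L = 5.67 ppm.
(a) Final FC: 2.0 + 5.67 = 7.67 ppm.

(b) Alkalinity to add: (72 − 34) = 38 mg/L as CaCO₃ × 485,000 L = 18,430 g as CaCO₃.
(b) Equivalents: 18,430 g ÷ 50 g/eq = 368.6 eq.
(b) NaHCO₃ supplies 1 eq per mole → 368.6 mol.
(b) Mass: 368.6 mol × 84 g/mol = 30,960 g.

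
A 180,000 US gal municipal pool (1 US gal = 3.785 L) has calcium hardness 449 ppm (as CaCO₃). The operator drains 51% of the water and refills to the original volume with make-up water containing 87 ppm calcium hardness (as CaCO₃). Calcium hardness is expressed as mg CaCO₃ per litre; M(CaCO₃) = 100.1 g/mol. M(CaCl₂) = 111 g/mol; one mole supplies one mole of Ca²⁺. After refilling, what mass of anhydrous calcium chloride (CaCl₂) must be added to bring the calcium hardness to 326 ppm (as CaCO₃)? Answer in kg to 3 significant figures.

Volume: 180,000 US gal × 3.785 L/gal = 681,300 L.
After draining 51% and refilling: 449 × 0.49 + 87 × 0.51 = 264.38 ppm.
Deficit to target: 326 − 264.38 = 61.62 mg/L.
As CaCO₃: 61.62 mg/L × 681,300 L = 41,980 g; ÷ 100.1 = 419.4 mol Ca²⁺.
Mass: 419.4 × 111 = 46,550 g.

46.6 kg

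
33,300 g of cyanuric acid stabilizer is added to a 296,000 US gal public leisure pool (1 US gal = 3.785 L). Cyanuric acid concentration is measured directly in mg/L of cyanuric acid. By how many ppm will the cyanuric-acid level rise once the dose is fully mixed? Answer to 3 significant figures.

Volume: 296,000 US gal × 3.785 L/gal = 1,120,360 L.
Rise: 33,300 g / 1,120,360 L × 1000 = 29.72 mg/L.

29.7 ppm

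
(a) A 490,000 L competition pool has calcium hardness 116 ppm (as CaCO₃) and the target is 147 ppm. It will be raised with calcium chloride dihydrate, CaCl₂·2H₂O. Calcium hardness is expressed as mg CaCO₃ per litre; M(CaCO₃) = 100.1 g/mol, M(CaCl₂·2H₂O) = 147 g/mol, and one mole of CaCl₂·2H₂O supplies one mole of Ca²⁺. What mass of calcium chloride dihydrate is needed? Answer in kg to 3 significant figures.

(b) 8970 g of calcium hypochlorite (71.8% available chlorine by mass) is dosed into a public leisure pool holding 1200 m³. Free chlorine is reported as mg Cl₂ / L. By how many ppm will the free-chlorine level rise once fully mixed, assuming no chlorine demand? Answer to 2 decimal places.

(a) 22.3 kg; (b) 5.37 ppm

(a) Hardness to add: (147 − 116) = 31 mg/L as CaCO₃ × 490,000 L = 15,190 g as CaCO₃.
(a) Moles of Ca²⁺ (1 mol Ca²⁺ ≡ 1 mol CaCO₃): 15,190 / 100.1 g/mol = 151.7 mol.
(a) Mass of CaCl₂·2H₂O: 151.7 × 147 = 22,310 g.

(b) Volume: 1200 m³ = 1,200,000 L.
(b) Available chlorine delivered: 8970 g × 0.718 = 6440 g as Cl₂.
(b) Concentration rise: 6440 g / 1,200,000 L = 5.367 mg/L = 5.37 ppm.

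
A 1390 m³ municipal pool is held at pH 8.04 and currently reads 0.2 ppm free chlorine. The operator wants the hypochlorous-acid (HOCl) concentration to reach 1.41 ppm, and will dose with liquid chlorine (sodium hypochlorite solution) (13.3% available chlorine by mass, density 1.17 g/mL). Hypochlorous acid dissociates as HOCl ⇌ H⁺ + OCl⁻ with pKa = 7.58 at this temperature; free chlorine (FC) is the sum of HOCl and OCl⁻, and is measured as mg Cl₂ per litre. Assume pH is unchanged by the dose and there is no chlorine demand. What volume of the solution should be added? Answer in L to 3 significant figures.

47.1 L

Volume: 1390 m³ = 1,390,000 L.
[OCl⁻]/[HOCl] = 10^(pH − pKa) = 10^(8.04 − 7.58) = 2.884; fraction as HOCl = 1/(1 + 2.884) = 0.2575.
Free chlorine required for 1.41 ppm HOCl: 1.41 / 0.2575 = 5.476 ppm.
FC to add: 5.476 − 0.2 = 5.276 mg/L as Cl₂.
Cl₂ equivalent: 5.276 mg/L × 1,390,000 L = 7334 g.
Product at 13.3% available Cl: 7334 / 0.133 = 55,150 g.
Volume: 55,150 g ÷ 1.17 g/mL = 47,130 mL.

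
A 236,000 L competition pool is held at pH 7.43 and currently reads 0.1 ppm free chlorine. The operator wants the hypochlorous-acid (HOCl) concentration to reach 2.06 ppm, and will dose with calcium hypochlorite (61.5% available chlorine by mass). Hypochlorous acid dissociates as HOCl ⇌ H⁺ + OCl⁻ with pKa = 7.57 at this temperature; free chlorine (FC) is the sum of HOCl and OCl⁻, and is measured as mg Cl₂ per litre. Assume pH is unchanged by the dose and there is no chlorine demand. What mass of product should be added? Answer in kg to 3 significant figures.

1.32 kg

[OCl⁻]/[HOCl] = 10^(pH − pKa) = 10^(7.43 − 7.57) = 0.7244; fraction as HOCl = 1/(1 + 0.7244) = 0.5799.
Free chlorine required for 2.06 ppm HOCl: 2.06 / 0.5799 = 3.552 ppm.
FC to add: 3.552 − 0.1 = 3.452 mg/L as Cl₂.
Cl₂ equivalent: 3.452 mg/L × 236,000 L = 814.8 g.
Product at 61.5% available Cl: 814.8 / 0.615 = 1325 g.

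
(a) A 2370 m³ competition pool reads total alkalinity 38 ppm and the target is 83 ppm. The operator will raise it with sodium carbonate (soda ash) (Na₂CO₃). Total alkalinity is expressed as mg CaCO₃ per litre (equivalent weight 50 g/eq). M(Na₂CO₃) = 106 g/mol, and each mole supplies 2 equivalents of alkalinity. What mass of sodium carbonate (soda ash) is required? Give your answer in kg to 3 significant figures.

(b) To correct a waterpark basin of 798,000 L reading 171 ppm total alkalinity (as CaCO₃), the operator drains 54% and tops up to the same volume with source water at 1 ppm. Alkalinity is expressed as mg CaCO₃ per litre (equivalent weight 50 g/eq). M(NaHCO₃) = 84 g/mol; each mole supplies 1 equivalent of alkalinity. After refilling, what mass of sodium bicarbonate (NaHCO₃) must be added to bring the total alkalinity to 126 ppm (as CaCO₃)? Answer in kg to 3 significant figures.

(a) 113 kg; (b) 62.7 kg

(a) Volume: 2370 m³ = 2,370,000 L.
(a) Alkalinity to add: (83 − 38) = 45 mg/L as CaCO₃ × 2,370,000 L = 106,600 g as CaCO₃.
(a) Equivalents: 106,600 g ÷ 50 g/eq = 2133 eq.
(a) Each mole of Na₂CO₃ supplies 2 eq, so 2133 / 2 = 1066 mol.
(a) Mass: 1066 mol × 106 g/mol = 113,000 g.

(b) After draining 54% and refilling: 171 × 0.46 + 1 × 0.54 = 79.2 ppm.
(b) Deficit to target: 126 − 79.2 = 46.8 mg/L.
(b) As CaCO₃: 46.8 mg/L × 798,000 L = 37,350 g; ÷ 50 g/eq ÷ 1 = 746.9 mol NaHCO₃.
(b) Mass: 746.9 × 84 = 62,740 g.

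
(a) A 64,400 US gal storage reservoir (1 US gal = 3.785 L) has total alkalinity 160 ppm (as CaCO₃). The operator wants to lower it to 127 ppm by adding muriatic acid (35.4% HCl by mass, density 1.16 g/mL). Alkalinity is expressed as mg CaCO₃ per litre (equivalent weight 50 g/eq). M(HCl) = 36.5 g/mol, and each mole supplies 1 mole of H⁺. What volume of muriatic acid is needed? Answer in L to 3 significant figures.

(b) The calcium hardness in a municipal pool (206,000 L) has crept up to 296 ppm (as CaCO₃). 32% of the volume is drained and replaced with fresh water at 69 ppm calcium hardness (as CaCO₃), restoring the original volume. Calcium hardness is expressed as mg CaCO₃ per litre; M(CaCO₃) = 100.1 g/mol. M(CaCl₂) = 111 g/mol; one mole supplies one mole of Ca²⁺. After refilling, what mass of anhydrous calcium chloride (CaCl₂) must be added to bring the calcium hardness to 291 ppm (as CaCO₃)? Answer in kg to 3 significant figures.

(a) Volume: 64,400 US gal × 3.785 L/gal = 243,754 L.
(a) Alkalinity to neutralize: (160 − 127) = 33 mg/L as CaCO₃ × 243,754 L = 8044 g as CaCO₃.
(a) Equivalents of H⁺ required: 8044 ÷ 50 g/eq = 160.9 eq = 160.9 mol HCl.
(a) Mass of HCl: 160.9 × 36.5 = 5872 g.
(a) Mass of 35.4% solution: 5872 / 0.354 = 16,590 g.
(a) Volume: 16,590 g ÷ 1.16 g/mL = 14,300 mL.

(b) After draining 32% and refilling: 296 × 0.68 + 69 × 0.32 = 223.36 ppm.
(b) Deficit to target: 291 − 223.36 = 67.64 mg/L.
(b) As CaCO₃: 67.64 mg/L × 206,000 L = 13,930 g; ÷ 100.1 = 139.2 mol Ca²⁺.
(b) Mass: 139.2 × 111 = 15,450 g.

(a) 14.3 L; (b) 15.5 kg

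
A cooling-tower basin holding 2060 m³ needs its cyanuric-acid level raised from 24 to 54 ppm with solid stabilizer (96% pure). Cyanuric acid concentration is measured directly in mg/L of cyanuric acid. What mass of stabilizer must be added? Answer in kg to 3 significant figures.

64.4 kg

Volume: 2060 m³ = 2,060,000 L.
CYA to add: (54 − 24) = 30 mg/L × 2,060,000 L = 61,800 g cyanuric acid.
At 96% purity: 61,800 / 0.96 = 64,380 g product.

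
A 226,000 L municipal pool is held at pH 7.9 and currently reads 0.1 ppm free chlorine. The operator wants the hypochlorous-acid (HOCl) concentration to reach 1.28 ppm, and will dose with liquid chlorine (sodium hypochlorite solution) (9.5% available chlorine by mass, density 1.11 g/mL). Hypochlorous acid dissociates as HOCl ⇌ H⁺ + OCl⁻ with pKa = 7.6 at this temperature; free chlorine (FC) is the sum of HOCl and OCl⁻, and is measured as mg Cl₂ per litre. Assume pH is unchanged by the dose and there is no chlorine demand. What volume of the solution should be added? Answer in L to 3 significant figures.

8.00 L

[OCl⁻]/[HOCl] = 10^(pH − pKa) = 10^(7.9 − 7.6) = 1.995; fraction as HOCl = 1/(1 + 1.995) = 0.3339.
Free chlorine required for 1.28 ppm HOCl: 1.28 / 0.3339 = 3.834 ppm.
FC to add: 3.834 − 0.1 = 3.734 mg/L as Cl₂.
Cl₂ equivalent: 3.734 mg/L × 226,000 L = 843.9 g.
Product at 9.5% available Cl: 843.9 / 0.095 = 8883 g.
Volume: 8883 g ÷ 1.11 g/mL = 8003 mL.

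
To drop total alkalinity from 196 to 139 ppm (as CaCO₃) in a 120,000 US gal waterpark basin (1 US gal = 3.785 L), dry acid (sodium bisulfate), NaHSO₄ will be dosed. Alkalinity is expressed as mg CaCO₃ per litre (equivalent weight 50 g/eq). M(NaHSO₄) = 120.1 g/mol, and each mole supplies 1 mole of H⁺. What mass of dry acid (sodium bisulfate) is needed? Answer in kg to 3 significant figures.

62.2 kg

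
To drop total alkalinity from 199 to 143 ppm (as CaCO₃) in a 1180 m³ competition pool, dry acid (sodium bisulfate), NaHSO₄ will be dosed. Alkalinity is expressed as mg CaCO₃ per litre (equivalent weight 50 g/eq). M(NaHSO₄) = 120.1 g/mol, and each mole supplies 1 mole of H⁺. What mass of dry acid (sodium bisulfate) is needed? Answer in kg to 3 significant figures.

159 kg

Volume: 1180 m³ = 1,180,000 L.
Alkalinity to neutralize: (199 − 143) = 56 mg/L as CaCO₃ × 1,180,000 L = 66,080 g as CaCO₃.
Equivalents of H⁺ required: 66,080 ÷ 50 g/eq = 1322 eq = 1322 mol NaHSO₄.
Mass of NaHSO₄: 1322 × 120.1 = 158,700 g.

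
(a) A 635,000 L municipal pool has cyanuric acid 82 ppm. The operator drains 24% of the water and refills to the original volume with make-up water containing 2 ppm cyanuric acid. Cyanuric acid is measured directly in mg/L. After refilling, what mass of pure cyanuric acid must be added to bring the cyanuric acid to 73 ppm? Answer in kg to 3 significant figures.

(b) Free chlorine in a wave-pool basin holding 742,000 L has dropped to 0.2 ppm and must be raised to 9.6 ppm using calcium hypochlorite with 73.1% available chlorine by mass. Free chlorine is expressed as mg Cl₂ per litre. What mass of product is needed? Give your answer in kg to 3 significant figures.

(a) After draining 24% and refilling: 82 × 0.76 + 2 × 0.24 = 62.8 ppm.
(a) Deficit to target: 73 − 62.8 = 10.2 mg/L.
(a) Mass: 10.2 mg/L × 635,000 L = 6477 g cyanuric acid.

(b) Chlorine deficit: 9.6 − 0.2 = 9.4 ppm = 9.4 mg/L as Cl₂.
(b) Cl₂ equivalent needed: 9.4 mg/L × 742,000 L = 6,975,000 mg = 6975 g.
(b) Product at 73.1% available chlorine: 6975 / 0.731 = 9541 g.

(a) 6.48 kg; (b) 9.54 kg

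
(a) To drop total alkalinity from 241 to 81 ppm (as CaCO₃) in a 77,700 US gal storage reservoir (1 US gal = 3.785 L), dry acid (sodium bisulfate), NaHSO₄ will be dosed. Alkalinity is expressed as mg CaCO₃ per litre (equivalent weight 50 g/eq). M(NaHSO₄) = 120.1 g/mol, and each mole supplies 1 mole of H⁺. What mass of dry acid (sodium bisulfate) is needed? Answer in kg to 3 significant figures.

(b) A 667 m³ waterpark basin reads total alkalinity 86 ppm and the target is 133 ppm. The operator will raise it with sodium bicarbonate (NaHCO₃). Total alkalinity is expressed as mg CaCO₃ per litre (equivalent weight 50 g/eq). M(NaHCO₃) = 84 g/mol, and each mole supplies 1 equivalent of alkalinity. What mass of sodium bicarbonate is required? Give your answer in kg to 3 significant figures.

(a) Volume: 77,700 US gal × 3.785 L/gal = 294,094 L.
(a) Alkalinity to neutralize: (241 − 81) = 160 mg/L as CaCO₃ × 294,094 L = 47,060 g as CaCO₃.
(a) Equivalents of H⁺ required: 47,060 ÷ 50 g/eq = 941.1 eq = 941.1 mol NaHSO₄.
(a) Mass of NaHSO₄: 941.1 × 120.1 = 113,000 g.

(b) Volume: 667 m³ = 667,000 L.
(b) Alkalinity to add: (133 − 86) = 47 mg/L as CaCO₃ × 667,000 L = 31,350 g as CaCO₃.
(b) Equivalents: 31,350 g ÷ 50 g/eq = 627 eq.
(b) NaHCO₃ supplies 1 eq per mole → 627 mol.
(b) Mass: 627 mol × 84 g/mol = 52,670 g.

(a) 113 kg; (b) 52.7 kg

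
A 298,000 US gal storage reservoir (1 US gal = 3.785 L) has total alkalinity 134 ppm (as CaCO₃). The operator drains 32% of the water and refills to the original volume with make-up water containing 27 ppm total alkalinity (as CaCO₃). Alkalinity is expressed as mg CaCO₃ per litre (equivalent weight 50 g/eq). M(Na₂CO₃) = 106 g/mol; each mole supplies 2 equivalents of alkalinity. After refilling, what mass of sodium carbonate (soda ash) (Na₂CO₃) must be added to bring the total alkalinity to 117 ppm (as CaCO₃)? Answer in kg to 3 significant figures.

Volume: 298,000 US gal × 3.785 L/gal = 1,127,930 L.
After draining 32% and refilling: 134 × 0.68 + 27 × 0.32 = 99.76 ppm.
Deficit to target: 117 − 99.76 = 17.24 mg/L.
As CaCO₃: 17.24 mg/L × 1,127,930 L = 19,450 g; ÷ 50 g/eq ÷ 2 = 194.5 mol Na₂CO₃.
Mass: 194.5 × 106 = 20,610 g.

20.6 kg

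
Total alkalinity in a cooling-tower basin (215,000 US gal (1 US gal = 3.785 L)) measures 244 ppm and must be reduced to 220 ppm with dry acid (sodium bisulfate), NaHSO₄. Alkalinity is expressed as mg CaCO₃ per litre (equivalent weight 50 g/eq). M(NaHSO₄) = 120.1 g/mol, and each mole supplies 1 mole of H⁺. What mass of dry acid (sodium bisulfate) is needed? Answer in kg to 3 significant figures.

46.9 kg

Volume: 215,000 US gal × 3.785 L/gal = 813,775 L.
Alkalinity to neutralize: (244 − 220) = 24 mg/L as CaCO₃ × 813,775 L = 19,530 g as CaCO₃.
Equivalents of H⁺ required: 19,530 ÷ 50 g/eq = 390.6 eq = 390.6 mol NaHSO₄.
Mass of NaHSO₄: 390.6 × 120.1 = 46,910 g.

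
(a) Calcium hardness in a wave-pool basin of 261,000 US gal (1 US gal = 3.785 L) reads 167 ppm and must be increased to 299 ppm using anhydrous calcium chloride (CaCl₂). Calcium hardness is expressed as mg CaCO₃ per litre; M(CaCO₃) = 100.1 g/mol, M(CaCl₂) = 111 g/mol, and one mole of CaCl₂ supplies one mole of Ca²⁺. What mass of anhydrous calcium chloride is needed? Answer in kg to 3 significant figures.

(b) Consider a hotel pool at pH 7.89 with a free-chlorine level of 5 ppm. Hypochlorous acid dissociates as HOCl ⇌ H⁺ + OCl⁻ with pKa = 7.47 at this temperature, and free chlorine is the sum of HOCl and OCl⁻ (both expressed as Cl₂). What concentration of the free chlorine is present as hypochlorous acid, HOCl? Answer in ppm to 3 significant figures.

(a) 145 kg; (b) 1.38 ppm

(a) Volume: 261,000 US gal × 3.785 L/gal = 987,885 L.
(a) Hardness to add: (299 − 167) = 132 mg/L as CaCO₃ × 987,885 L = 130,400 g as CaCO₃.
(a) Moles of Ca²⁺ (1 mol Ca²⁺ ≡ 1 mol CaCO₃): 130,400 / 100.1 g/mol = 1303 mol.
(a) Mass of CaCl₂: 1303 × 111 = 144,600 g.

(b) [OCl⁻]/[HOCl] = 10^(pH − pKa) = 10^(7.89 − 7.47) = 10^0.42 = 2.63.
(b) Fraction as HOCl = 1 / (1 + 2.63) = 0.2755.
(b) HOCl = 0.2755 × 5 ppm = 1.377 ppm.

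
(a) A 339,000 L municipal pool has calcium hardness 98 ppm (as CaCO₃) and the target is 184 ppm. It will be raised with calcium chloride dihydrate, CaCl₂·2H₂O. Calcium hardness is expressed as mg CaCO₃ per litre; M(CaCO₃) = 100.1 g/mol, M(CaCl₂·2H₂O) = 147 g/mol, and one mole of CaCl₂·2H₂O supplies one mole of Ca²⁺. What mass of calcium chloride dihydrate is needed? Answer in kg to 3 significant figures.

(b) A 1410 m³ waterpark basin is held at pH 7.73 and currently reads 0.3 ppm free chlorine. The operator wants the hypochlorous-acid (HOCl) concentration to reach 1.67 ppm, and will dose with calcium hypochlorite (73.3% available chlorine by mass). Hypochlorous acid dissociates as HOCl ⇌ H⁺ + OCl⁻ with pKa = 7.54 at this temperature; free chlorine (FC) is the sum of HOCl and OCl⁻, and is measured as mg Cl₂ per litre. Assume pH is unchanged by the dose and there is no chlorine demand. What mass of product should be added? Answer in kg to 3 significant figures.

(a) 42.8 kg; (b) 7.61 kg

(a) Hardness to add: (184 − 98) = 86 mg/L as CaCO₃ × 339,000 L = 29,150 g as CaCO₃.
(a) Moles of Ca²⁺ (1 mol Ca²⁺ ≡ 1 mol CaCO₃): 29,150 / 100.1 g/mol = 291.2 mol.
(a) Mass of CaCl₂·2H₂O: 291.2 × 147 = 42,810 g.

(b) Volume: 1410 m³ = 1,410,000 L.
(b) [OCl⁻]/[HOCl] = 10^(pH − pKa) = 10^(7.73 − 7.54) = 1.549; fraction as HOCl = 1/(1 + 1.549) = 0.3923.
(b) Free chlorine required for 1.67 ppm HOCl: 1.67 / 0.3923 = 4.257 ppm.
(b) FC to add: 4.257 − 0.3 = 3.957 mg/L as Cl₂.
(b) Cl₂ equivalent: 3.957 mg/L × 1,410,000 L = 5579 g.
(b) Product at 73.3% available Cl: 5579 / 0.733 = 7611 g.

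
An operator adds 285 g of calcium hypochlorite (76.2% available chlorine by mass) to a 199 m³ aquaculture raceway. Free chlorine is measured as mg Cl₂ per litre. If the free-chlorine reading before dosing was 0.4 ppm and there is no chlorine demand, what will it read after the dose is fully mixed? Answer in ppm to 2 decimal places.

Volume: 199 m³ = 199,000 L.
Available chlorine delivered: 285 g × 0.762 = 217.2 g as Cl₂.
Concentration rise: 217.2 g / 199,000 L = 1.091 mg/L = 1.09 ppm.
Final FC: 0.4 + 1.09 = 1.49 ppm.

1.49 ppm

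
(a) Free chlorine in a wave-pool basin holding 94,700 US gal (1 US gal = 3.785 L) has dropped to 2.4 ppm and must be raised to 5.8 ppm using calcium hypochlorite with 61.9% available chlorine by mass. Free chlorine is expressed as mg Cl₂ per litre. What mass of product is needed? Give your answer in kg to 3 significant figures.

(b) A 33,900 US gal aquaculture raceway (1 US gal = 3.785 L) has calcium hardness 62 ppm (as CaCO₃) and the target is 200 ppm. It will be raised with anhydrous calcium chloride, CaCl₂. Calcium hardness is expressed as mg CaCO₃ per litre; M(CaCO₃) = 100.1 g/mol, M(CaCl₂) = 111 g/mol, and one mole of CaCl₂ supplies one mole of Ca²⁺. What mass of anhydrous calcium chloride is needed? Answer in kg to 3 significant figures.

(a) 1.97 kg; (b) 19.6 kg

(a) Volume: 94,700 US gal × 3.785 L/gal = 358,440 L.
(a) Chlorine deficit: 5.8 − 2.4 = 3.4 ppm = 3.4 mg/L as Cl₂.
(a) Cl₂ equivalent needed: 3.4 mg/L × 358,440 L = 1,219,000 mg = 1219 g.
(a) Product at 61.9% available chlorine: 1219 / 0.619 = 1969 g.

(b) Volume: 33,900 US gal × 3.785 L/gal = 128,312 L.
(b) Hardness to add: (200 − 62) = 138 mg/L as CaCO₃ × 128,312 L = 17,710 g as CaCO₃.
(b) Moles of Ca²⁺ (1 mol Ca²⁺ ≡ 1 mol CaCO₃): 17,710 / 100.1 g/mol = 176.9 mol.
(b) Mass of CaCl₂: 176.9 × 111 = 19,640 g.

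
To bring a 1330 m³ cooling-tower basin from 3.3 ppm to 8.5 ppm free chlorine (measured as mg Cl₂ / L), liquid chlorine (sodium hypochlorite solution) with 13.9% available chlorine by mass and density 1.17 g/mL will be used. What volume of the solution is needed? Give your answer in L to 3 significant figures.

42.5 L

Volume: 1330 m³ = 1,330,000 L.
Chlorine deficit: 8.5 − 3.3 = 5.2 ppm = 5.2 mg/L as Cl₂.
Cl₂ equivalent needed: 5.2 mg/L × 1,330,000 L = 6,916,000 mg = 6916 g.
Product at 13.9% available chlorine: 6916 / 0.139 = 49,760 g.
Volume at density 1.17 g/mL: 49,760 g ÷ 1.17 g/mL = 42,530 mL.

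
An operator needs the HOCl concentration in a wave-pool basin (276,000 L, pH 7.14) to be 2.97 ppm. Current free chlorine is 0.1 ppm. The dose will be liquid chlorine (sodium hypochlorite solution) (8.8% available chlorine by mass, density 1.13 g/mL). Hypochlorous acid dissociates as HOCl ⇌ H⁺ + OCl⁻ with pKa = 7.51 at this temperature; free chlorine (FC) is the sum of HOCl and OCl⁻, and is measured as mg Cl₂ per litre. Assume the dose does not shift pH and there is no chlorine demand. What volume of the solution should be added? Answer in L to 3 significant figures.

[OCl⁻]/[HOCl] = 10^(pH − pKa) = 10^(7.14 − 7.51) = 0.4266; fraction as HOCl = 1/(1 + 0.4266) = 0.701.
Free chlorine required for 2.97 ppm HOCl: 2.97 / 0.701 = 4.237 ppm.
FC to add: 4.237 − 0.1 = 4.137 mg/L as Cl₂.
Cl₂ equivalent: 4.137 mg/L × 276,000 L = 1142 g.
Product at 8.8% available Cl: 1142 / 0.088 = 12,970 g.
Volume: 12,970 g ÷ 1.13 g/mL = 11,480 mL.

11.5 L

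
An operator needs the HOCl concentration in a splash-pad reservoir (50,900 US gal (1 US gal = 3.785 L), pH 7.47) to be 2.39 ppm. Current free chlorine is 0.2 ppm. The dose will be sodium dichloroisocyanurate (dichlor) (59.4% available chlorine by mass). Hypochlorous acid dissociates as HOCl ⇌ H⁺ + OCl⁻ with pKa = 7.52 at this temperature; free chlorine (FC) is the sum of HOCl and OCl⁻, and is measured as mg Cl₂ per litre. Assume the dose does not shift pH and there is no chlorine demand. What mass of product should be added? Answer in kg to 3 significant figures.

1.40 kg

Volume: 50,900 US gal × 3.785 L/gal = 192,656 L.
[OCl⁻]/[HOCl] = 10^(pH − pKa) = 10^(7.47 − 7.52) = 0.8913; fraction as HOCl = 1/(1 + 0.8913) = 0.5288.
Free chlorine required for 2.39 ppm HOCl: 2.39 / 0.5288 = 4.52 ppm.
FC to add: 4.52 − 0.2 = 4.32 mg/L as Cl₂.
Cl₂ equivalent: 4.32 mg/L × 192,656 L = 832.3 g.
Product at 59.4% available Cl: 832.3 / 0.594 = 1401 g.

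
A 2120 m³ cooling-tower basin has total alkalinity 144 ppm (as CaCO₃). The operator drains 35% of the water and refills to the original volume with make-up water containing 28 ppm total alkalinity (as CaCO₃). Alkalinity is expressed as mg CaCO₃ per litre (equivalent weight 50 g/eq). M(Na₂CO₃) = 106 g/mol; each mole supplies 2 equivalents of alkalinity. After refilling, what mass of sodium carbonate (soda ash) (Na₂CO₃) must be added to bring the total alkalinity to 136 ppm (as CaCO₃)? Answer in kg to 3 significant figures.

Volume: 2120 m³ = 2,120,000 L.
After draining 35% and refilling: 144 × 0.65 + 28 × 0.35 = 103.4 ppm.
Deficit to target: 136 − 103.4 = 32.6 mg/L.
As CaCO₃: 32.6 mg/L × 2,120,000 L = 69,110 g; ÷ 50 g/eq ÷ 2 = 691.1 mol Na₂CO₃.
Mass: 691.1 × 106 = 73,260 g.

73.3 kg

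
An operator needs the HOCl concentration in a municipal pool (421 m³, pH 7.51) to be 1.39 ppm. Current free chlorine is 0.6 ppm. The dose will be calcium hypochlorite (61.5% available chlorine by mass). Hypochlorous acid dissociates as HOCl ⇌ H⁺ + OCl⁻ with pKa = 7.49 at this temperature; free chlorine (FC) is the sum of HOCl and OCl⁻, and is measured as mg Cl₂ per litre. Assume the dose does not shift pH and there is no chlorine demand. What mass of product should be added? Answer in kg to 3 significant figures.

1.54 kg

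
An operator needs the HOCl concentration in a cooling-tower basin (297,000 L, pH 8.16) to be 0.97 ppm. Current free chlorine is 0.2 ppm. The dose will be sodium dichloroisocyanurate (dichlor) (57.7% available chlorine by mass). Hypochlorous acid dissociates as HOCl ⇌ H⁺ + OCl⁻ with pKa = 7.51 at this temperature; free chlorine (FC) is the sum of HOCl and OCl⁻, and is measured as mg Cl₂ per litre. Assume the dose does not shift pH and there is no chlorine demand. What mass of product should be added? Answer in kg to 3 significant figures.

[OCl⁻]/[HOCl] = 10^(pH − pKa) = 10^(8.16 − 7.51) = 4.467; fraction as HOCl = 1/(1 + 4.467) = 0.1829.
Free chlorine required for 0.97 ppm HOCl: 0.97 / 0.1829 = 5.303 ppm.
FC to add: 5.303 − 0.2 = 5.103 mg/L as Cl₂.
Cl₂ equivalent: 5.103 mg/L × 297,000 L = 1516 g.
Product at 57.7% available Cl: 1516 / 0.577 = 2627 g.

2.63 kg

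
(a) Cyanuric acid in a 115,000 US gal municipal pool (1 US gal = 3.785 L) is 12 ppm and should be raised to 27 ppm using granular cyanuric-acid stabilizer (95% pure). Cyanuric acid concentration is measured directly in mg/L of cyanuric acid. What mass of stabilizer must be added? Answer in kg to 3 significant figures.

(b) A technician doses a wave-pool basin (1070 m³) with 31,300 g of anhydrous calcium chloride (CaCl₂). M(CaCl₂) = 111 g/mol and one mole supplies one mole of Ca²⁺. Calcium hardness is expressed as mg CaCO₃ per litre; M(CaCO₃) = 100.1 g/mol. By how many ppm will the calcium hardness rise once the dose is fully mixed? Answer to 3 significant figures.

(a) 6.87 kg; (b) 26.4 ppm

(a) Volume: 115,000 US gal × 3.785 L/gal = 435,275 L.
(a) CYA to add: (27 − 12) = 15 mg/L × 435,275 L = 6529 g cyanuric acid.
(a) At 95% purity: 6529 / 0.95 = 6873 g product.

(b) Volume: 1070 m³ = 1,070,000 L.
(b) Moles of Ca²⁺: 31,300 g ÷ 111 g/mol = 282 mol.
(b) As CaCO₃: 282 mol × 100.1 g/mol = 28,230 g.
(b) Rise: 28,230 g / 1,070,000 L × 1000 = 26.38 mg/L.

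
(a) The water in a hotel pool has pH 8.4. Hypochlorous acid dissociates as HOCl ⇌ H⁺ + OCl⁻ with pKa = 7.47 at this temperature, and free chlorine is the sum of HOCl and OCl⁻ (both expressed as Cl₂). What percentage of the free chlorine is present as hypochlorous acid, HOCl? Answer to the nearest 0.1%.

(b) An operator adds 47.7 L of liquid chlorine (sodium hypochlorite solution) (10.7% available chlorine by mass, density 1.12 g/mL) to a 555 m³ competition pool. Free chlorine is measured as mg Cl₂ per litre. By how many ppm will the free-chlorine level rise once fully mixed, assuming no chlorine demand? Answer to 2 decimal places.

(a) [OCl⁻]/[HOCl] = 10^(pH − pKa) = 10^(8.4 − 7.47) = 10^0.93 = 8.511.
(a) Fraction as HOCl = 1 / (1 + 8.511) = 0.1051.

(b) Volume: 555 m³ = 555,000 L.
(b) Mass of solution: 47.7 L × 1000 mL/L × 1.12 g/mL = 53,420 g.
(b) Available chlorine delivered: 53,420 g × 0.107 = 5716 g as Cl₂.
(b) Concentration rise: 5716 g / 555,000 L = 10.3 mg/L = 10.30 ppm.

(a) 10.5%; (b) 10.30 ppm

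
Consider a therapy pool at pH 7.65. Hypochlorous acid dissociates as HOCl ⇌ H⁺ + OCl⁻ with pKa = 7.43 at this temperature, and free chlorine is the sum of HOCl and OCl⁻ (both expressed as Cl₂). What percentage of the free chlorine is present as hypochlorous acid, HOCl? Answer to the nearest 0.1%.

[OCl⁻]/[HOCl] = 10^(pH − pKa) = 10^(7.65 − 7.43) = 10^0.22 = 1.66.
Fraction as HOCl = 1 / (1 + 1.66) = 0.376.

37.6%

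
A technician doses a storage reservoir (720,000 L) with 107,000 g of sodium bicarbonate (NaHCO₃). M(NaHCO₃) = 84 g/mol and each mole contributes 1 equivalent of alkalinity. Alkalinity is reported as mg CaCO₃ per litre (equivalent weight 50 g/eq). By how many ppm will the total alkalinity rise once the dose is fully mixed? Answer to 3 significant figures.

Moles of NaHCO₃: 107,000 g ÷ 84 g/mol = 1274 mol → 1274 eq of alkalinity.
As CaCO₃: 1274 eq × 50 g/eq = 63,690 g.
Rise: 63,690 g / 720,000 L × 1000 = 88.46 mg/L.

88.5 ppm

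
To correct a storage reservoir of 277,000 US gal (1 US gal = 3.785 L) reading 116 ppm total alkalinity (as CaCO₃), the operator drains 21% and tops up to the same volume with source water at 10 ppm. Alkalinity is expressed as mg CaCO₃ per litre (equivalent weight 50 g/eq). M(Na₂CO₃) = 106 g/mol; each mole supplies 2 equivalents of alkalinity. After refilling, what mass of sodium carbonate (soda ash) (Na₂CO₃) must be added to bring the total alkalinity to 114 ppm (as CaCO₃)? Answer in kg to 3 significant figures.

Volume: 277,000 US gal × 3.785 L/gal = 1,048,445 L.
After draining 21% and refilling: 116 × 0.79 + 10 × 0.21 = 93.74 ppm.
Deficit to target: 114 − 93.74 = 20.26 mg/L.
As CaCO₃: 20.26 mg/L × 1,048,445 L = 21,240 g; ÷ 50 g/eq ÷ 2 = 212.4 mol Na₂CO₃.
Mass: 212.4 × 106 = 22,520 g.

22.5 kg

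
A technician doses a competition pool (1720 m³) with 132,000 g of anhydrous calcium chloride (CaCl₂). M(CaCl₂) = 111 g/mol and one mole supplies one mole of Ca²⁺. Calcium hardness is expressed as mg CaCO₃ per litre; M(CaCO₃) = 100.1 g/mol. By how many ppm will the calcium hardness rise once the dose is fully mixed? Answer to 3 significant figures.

Volume: 1720 m³ = 1,720,000 L.
Moles of Ca²⁺: 132,000 g ÷ 111 g/mol = 1189 mol.
As CaCO₃: 1189 mol × 100.1 g/mol = 119,000 g.
Rise: 119,000 g / 1,720,000 L × 1000 = 69.21 mg/L.

69.2 ppm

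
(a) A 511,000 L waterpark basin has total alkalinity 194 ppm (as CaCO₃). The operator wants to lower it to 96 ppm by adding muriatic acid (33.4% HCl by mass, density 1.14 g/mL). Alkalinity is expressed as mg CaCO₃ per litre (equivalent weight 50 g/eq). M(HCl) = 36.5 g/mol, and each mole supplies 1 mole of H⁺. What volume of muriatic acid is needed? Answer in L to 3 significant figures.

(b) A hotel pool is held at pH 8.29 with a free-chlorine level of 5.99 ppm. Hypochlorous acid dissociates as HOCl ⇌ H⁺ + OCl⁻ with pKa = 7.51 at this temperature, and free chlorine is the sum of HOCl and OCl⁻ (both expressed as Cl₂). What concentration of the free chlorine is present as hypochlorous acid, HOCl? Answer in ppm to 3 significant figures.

(a) Alkalinity to neutralize: (194 − 96) = 98 mg/L as CaCO₃ × 511,000 L = 50,080 g as CaCO₃.
(a) Equivalents of H⁺ required: 50,080 ÷ 50 g/eq = 1002 eq = 1002 mol HCl.
(a) Mass of HCl: 1002 × 36.5 = 36,560 g.
(a) Mass of 33.4% solution: 36,560 / 0.334 = 109,500 g.
(a) Volume: 109,500 g ÷ 1.14 g/mL = 96,010 mL.

(b) [OCl⁻]/[HOCl] = 10^(pH − pKa) = 10^(8.29 − 7.51) = 10^0.78 = 6.026.
(b) Fraction as HOCl = 1 / (1 + 6.026) = 0.1423.
(b) HOCl = 0.1423 × 5.99 ppm = 0.8526 ppm.

(a) 96.0 L; (b) 0.853 ppm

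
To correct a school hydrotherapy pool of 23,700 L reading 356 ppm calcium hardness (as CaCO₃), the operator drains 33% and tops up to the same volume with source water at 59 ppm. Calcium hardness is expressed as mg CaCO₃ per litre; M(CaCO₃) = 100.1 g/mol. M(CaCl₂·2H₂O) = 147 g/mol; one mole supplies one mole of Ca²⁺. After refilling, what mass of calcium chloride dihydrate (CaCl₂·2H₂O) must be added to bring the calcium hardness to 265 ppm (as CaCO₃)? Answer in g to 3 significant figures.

244 g

After draining 33% and refilling: 356 × 0.67 + 59 × 0.33 = 257.99 ppm.
Deficit to target: 265 − 257.99 = 7.01 mg/L.
As CaCO₃: 7.01 mg/L × 23,700 L = 166.1 g; ÷ 100.1 = 1.66 mol Ca²⁺.
Mass: 1.66 × 147 = 244 g.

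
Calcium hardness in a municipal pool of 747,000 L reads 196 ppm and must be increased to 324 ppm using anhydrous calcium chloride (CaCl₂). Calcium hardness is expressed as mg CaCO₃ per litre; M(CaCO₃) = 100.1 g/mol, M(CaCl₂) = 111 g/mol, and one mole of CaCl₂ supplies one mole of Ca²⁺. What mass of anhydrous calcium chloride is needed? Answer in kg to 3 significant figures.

Hardness to add: (324 − 196) = 128 mg/L as CaCO₃ × 747,000 L = 95,620 g as CaCO₃.
Moles of Ca²⁺ (1 mol Ca²⁺ ≡ 1 mol CaCO₃): 95,620 / 100.1 g/mol = 955.2 mol.
Mass of CaCl₂: 955.2 × 111 = 106,000 g.

106 kg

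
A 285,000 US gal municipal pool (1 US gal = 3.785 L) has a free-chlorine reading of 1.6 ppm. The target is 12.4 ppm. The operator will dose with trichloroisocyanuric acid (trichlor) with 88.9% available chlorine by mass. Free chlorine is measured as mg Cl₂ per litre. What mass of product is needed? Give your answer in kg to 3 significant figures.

13.1 kg

Volume: 285,000 US gal × 3.785 L/gal = 1,078,725 L.
Chlorine deficit: 12.4 − 1.6 = 10.8 ppm = 10.8 mg/L as Cl₂.
Cl₂ equivalent needed: 10.8 mg/L × 1,078,725 L = 11,650,000 mg = 11,650 g.
Product at 88.9% available chlorine: 11,650 / 0.889 = 13,100 g.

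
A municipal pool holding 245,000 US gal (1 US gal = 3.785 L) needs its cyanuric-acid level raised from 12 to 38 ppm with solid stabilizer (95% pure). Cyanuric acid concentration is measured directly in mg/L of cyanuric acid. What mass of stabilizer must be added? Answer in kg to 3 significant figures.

25.4 kg

Volume: 245,000 US gal × 3.785 L/gal = 927,325 L.
CYA to add: (38 − 12) = 26 mg/L × 927,325 L = 24,110 g cyanuric acid.
At 95% purity: 24,110 / 0.95 = 25,380 g product.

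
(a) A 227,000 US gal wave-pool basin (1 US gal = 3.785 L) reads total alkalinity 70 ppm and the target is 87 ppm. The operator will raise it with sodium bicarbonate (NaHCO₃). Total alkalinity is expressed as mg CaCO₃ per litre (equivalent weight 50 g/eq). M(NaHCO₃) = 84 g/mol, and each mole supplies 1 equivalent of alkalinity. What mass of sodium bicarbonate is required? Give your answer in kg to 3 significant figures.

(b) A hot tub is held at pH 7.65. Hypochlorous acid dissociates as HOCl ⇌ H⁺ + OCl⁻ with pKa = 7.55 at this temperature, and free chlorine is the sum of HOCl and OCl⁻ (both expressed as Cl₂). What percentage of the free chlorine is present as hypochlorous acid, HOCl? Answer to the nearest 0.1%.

(a) Volume: 227,000 US gal × 3.785 L/gal = 859,195 L.
(a) Alkalinity to add: (87 − 70) = 17 mg/L as CaCO₃ × 859,195 L = 14,610 g as CaCO₃.
(a) Equivalents: 14,610 g ÷ 50 g/eq = 292.1 eq.
(a) NaHCO₃ supplies 1 eq per mole → 292.1 mol.
(a) Mass: 292.1 mol × 84 g/mol = 24,540 g.

(b) [OCl⁻]/[HOCl] = 10^(pH − pKa) = 10^(7.65 − 7.55) = 10^0.10 = 1.259.
(b) Fraction as HOCl = 1 / (1 + 1.259) = 0.4427.

(a) 24.5 kg; (b) 44.3%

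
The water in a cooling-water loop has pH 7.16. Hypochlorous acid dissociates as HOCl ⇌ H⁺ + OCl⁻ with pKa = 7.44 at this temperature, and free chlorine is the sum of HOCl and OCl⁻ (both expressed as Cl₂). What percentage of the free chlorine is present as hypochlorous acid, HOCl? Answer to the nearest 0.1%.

65.6%

[OCl⁻]/[HOCl] = 10^(pH − pKa) = 10^(7.16 − 7.44) = 10^-0.28 = 0.5248.
Fraction as HOCl = 1 / (1 + 0.5248) = 0.6558.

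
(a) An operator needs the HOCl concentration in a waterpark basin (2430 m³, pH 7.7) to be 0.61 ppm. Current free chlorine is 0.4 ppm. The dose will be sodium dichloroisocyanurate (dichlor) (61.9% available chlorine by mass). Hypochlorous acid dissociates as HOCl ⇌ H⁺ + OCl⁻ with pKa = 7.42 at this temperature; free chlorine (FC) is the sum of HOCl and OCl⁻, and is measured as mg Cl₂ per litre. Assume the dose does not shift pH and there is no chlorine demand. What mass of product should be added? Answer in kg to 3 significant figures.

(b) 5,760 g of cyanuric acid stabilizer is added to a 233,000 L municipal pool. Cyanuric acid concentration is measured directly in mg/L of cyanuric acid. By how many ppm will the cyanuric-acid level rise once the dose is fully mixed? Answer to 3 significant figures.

(a) Volume: 2430 m³ = 2,430,000 L.
(a) [OCl⁻]/[HOCl] = 10^(pH − pKa) = 10^(7.7 − 7.42) = 1.905; fraction as HOCl = 1/(1 + 1.905) = 0.3442.
(a) Free chlorine required for 0.61 ppm HOCl: 0.61 / 0.3442 = 1.772 ppm.
(a) FC to add: 1.772 − 0.4 = 1.372 mg/L as Cl₂.
(a) Cl₂ equivalent: 1.372 mg/L × 2,430,000 L = 3335 g.
(a) Product at 61.9% available Cl: 3335 / 0.619 = 5387 g.

(b) Rise: 5,760 g / 233,000 L × 1000 = 24.72 mg/L.

(a) 5.39 kg; (b) 24.7 ppm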